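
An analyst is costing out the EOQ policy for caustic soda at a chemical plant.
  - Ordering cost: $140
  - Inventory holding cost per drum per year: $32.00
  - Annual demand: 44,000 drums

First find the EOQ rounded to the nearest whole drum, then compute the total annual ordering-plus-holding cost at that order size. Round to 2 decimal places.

Optimal lot size Q* = (2 × 44,000 × $140 / $32)^½ ≈ 620.48 → Q = 620 drums
Annual ordering cost = (D/Q)·S = (44,000/620) × 140 = $9,935.48
Annual holding cost  = (Q/2)·H = (620/2) × 32 = $9,920.00
Total = $9,935.48 + $9,920.00 = $19,855.48

$19,855.48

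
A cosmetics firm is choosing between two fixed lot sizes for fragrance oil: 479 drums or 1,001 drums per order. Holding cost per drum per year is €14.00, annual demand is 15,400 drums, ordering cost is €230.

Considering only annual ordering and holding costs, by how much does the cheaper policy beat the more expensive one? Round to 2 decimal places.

€202.11

TC(Q) = (D/Q)S + (Q/2)H
TC(479) = (15,400/479)×230 + (479/2)×14 = €10,747.57
TC(1,001) = (15,400/1,001)×230 + (1,001/2)×14 = €10,545.46
|ΔTC| = |€10,747.57 − €10,545.46| = €202.11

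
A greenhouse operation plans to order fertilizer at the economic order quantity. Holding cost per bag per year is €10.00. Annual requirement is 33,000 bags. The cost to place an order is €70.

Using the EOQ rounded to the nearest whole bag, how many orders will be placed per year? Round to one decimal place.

48.5 orders per year

2DS/H = 2·33,000·70/10 = 462,000.00
EOQ = √462,000.00 ≈ 679.71 → Q = 680
Orders per year = D/Q = 33,000 / 680 = 48.529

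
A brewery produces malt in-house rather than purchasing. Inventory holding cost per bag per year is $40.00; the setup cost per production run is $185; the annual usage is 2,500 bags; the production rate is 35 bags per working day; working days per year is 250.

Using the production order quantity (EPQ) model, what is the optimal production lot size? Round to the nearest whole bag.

180 bags

Daily demand d = 2,500/250 = 10.000; p = 35; 1 − d/p = 0.71429
EPQ = √(2DS / (H(1 − d/p)))
    = √(2 × 2,500 × 185 / (40 × 0.71429)) ≈ 179.93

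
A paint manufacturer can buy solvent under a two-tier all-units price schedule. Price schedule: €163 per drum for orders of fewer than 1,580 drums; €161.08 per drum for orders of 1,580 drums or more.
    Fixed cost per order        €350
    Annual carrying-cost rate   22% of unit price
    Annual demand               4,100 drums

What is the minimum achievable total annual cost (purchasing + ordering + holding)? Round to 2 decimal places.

€678,444.86

H₁ = 22%×€163 = €35.8600;  H₂ = 22%×€161.08 = €35.4376
EOQ₁ = √(2×4,100×350/35.8600) = 282.90  (< 1,580, feasible at tier 1)
EOQ₂ = √(2×4,100×350/35.4376) = 284.58  (< 1,580 → use Q = 1,580 at tier-2 price)
TC(tier 1 (EOQ₁), Q≈282.9) = €678,444.86
TC(tier 2, Q≈1,580.0) = €689,331.93
Minimum at tier 1 (EOQ₁): €678,444.86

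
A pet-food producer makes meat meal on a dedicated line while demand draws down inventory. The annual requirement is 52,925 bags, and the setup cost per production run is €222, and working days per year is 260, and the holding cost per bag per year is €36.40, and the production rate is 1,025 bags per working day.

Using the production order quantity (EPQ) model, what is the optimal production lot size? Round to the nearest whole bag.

Daily demand d = 52,925/260 = 203.558; p = 1025; 1 − d/p = 0.80141
EPQ = √(2DS / (H(1 − d/p)))
    = √(2 × 52,925 × 222 / (36.4 × 0.80141)) ≈ 897.52

898 bags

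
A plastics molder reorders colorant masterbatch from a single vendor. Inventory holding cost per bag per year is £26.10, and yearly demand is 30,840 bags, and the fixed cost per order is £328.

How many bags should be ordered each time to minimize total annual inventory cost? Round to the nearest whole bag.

880 bags

Optimal lot size Q* = (2 × 30,840 × £328 / £26.1)^½ ≈ 880.42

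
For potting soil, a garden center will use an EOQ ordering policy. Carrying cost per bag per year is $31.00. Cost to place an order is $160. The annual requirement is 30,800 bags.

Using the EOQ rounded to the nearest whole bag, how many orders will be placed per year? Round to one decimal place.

54.6 orders per year

2DS/H = 2·30,800·160/31 = 317,935.48
EOQ = √317,935.48 ≈ 563.86 → Q = 564
N = D/Q = 30,800/564 ≈ 54.610 orders/yr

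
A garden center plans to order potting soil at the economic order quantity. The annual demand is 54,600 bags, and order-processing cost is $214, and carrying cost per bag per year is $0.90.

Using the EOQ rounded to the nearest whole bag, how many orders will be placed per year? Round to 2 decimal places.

2DS/H = 2·54,600·214/0.9 = 25,965,333.33
EOQ = √25,965,333.33 ≈ 5,095.62 → Q = 5,096
N = D/Q = 54,600/5,096 ≈ 10.714 orders/yr

10.71 orders per year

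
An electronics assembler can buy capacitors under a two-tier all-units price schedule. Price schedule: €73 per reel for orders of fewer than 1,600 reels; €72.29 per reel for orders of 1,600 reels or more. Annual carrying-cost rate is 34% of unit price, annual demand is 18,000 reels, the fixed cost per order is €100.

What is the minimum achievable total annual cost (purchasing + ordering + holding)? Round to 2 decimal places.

H₁ = 34%×€73 = €24.8200;  H₂ = 34%×€72.29 = €24.5786
EOQ₁ = √(2×18,000×100/24.8200) = 380.85  (< 1,600, feasible at tier 1)
EOQ₂ = √(2×18,000×100/24.5786) = 382.71  (< 1,600 → use Q = 1,600 at tier-2 price)
TC(tier 1 (EOQ₁), Q≈380.8) = €1,323,452.62
TC(tier 2, Q≈1,600.0) = €1,322,007.88
Minimum at tier 2: €1,322,007.88

€1,322,007.88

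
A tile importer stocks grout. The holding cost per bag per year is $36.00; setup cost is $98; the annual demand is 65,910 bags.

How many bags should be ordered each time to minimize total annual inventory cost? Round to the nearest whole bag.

Q* = √(2·D·S / H) = √(2·65,910·98 / 36) = √358,843.3 ≈ 599.04

599 bags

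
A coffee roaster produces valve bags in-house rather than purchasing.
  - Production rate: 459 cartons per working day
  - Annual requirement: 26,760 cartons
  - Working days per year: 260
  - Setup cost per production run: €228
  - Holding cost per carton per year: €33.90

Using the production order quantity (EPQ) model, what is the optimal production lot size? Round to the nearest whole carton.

d = 26,760/260 = 102.9231 cartons/day;  effective holding cost H(1 − d/p) = 33.9·(1 − 102.9231/459) = 26.29849
Q* = √(2DS / H_eff) = √(2·26,760·228 / 26.29849) ≈ 681.18

681 cartons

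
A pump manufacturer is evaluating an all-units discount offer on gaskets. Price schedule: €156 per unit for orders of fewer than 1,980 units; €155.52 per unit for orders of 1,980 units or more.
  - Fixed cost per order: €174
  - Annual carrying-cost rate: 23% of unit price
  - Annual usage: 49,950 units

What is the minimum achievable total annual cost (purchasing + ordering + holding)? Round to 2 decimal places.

€7,808,025.45

H₁ = 23%×€156 = €35.8800;  H₂ = 23%×€155.52 = €35.7696
EOQ₁ = √(2×49,950×174/35.8800) = 696.04  (< 1,980, feasible at tier 1)
EOQ₂ = √(2×49,950×174/35.7696) = 697.11  (< 1,980 → use Q = 1,980 at tier-2 price)
TC(tier 1 (EOQ₁), Q≈696.0) = €7,817,173.74
TC(tier 2, Q≈1,980.0) = €7,808,025.45
Minimum at tier 2: €7,808,025.45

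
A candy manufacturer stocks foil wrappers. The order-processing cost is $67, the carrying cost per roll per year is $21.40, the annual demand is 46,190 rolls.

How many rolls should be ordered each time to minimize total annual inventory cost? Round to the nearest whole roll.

Q* = √(2·D·S / H) = √(2·46,190·67 / 21.4) = √289,227.1 ≈ 537.80

538 rolls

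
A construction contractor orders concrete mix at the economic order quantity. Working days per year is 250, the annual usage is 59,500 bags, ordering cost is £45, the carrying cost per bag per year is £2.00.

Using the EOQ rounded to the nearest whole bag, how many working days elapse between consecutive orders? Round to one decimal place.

EOQ = √(2DS/H) = √(2 × 59,500 × 45 / 2)
    = √(2,677,500.00) ≈ 1,636.31 → Q = 1,636 bags
T = Q/D × 250 days = 1,636/59,500 × 250 = 6.874 days

6.9 days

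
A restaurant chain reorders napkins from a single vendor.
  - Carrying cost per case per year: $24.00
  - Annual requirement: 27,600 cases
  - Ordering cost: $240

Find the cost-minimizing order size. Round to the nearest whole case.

743 cases

Optimal lot size Q* = (2 × 27,600 × $240 / $24)^½ ≈ 742.97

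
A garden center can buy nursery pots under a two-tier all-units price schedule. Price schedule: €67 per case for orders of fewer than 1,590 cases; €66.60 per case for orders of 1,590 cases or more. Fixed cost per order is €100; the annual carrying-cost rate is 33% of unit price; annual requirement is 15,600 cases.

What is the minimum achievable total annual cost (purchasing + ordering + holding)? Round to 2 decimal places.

H₁ = 33%×€67 = €22.1100;  H₂ = 33%×€66.60 = €21.9780
EOQ₁ = √(2×15,600×100/22.1100) = 375.65  (< 1,590, feasible at tier 1)
EOQ₂ = √(2×15,600×100/21.9780) = 376.78  (< 1,590 → use Q = 1,590 at tier-2 price)
TC(tier 1 (EOQ₁), Q≈375.6) = €1,053,505.61
TC(tier 2, Q≈1,590.0) = €1,057,413.64
Minimum at tier 1 (EOQ₁): €1,053,505.61

€1,053,505.61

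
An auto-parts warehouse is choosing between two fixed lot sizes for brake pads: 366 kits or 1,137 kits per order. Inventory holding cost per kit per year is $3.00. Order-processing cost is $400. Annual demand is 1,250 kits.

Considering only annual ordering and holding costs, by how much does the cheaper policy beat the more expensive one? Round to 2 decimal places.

TC(Q) = (D/Q)S + (Q/2)H
TC(366) = (1,250/366)×400 + (366/2)×3 = $1,915.12
TC(1,137) = (1,250/1,137)×400 + (1,137/2)×3 = $2,145.25
Lots of 366 are cheaper by $230.13.

$230.13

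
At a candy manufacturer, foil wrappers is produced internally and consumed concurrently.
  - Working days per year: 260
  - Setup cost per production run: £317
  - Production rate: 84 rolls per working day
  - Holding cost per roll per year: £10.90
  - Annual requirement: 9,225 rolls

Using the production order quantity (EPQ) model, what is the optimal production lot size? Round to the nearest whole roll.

964 rolls

Daily demand d = 9,225/260 = 35.481; p = 84; 1 − d/p = 0.57761
EPQ = √(2DS / (H(1 − d/p)))
    = √(2 × 9,225 × 317 / (10.9 × 0.57761)) ≈ 963.82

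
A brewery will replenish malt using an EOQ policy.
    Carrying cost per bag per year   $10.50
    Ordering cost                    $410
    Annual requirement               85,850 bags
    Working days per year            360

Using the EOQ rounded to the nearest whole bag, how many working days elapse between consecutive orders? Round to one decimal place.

2DS/H = 2·85,850·410/10.5 = 6,704,476.19
EOQ = √6,704,476.19 ≈ 2,589.30 → Q = 2,589 bags
T = Q/D × 360 days = 2,589/85,850 × 360 = 10.857 days

10.9 days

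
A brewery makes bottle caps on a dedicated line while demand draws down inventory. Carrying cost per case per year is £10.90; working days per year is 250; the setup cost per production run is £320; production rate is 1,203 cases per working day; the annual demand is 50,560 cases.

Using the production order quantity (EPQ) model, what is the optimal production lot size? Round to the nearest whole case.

1,889 cases

d = 50,560/250 = 202.2400 cases/day;  effective holding cost H(1 − d/p) = 10.9·(1 − 202.2400/1203) = 9.06757
Q* = √(2DS / H_eff) = √(2·50,560·320 / 9.06757) ≈ 1,889.07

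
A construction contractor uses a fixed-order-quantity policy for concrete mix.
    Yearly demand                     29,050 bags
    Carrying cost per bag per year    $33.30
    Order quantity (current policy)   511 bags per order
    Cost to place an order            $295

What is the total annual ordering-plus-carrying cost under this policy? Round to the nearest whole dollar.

Ordering: D/Q × S = 29,050/511 × $295 = $16,770.55
Holding:  Q/2 × H = 511/2 × $33.3 = $8,508.15
Total = $16,770.55 + $8,508.15 = $25,278.70

$25,279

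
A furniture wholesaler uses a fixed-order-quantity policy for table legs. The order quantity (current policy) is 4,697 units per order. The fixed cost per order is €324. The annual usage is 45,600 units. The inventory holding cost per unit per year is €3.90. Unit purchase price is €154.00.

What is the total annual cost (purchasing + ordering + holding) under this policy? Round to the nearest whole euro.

€7,034,705

Annual ordering cost = (D/Q)·S = (45,600/4,697) × 324 = €3,145.50
Annual holding cost  = (Q/2)·H = (4,697/2) × 3.9 = €9,159.15
Purchase cost = D·C = 45,600 × 154 = €7,022,400.00
Total = €3,145.50 + €9,159.15 + €7,022,400.00 = €7,034,704.65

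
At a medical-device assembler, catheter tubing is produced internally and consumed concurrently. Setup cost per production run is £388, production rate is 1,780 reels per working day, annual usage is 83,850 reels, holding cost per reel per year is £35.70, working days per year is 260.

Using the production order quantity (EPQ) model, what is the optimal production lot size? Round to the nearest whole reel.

1,492 reels

Daily demand d = 83,850/260 = 322.500; p = 1780; 1 − d/p = 0.81882
EPQ = √(2DS / (H(1 − d/p)))
    = √(2 × 83,850 × 388 / (35.7 × 0.81882)) ≈ 1,491.95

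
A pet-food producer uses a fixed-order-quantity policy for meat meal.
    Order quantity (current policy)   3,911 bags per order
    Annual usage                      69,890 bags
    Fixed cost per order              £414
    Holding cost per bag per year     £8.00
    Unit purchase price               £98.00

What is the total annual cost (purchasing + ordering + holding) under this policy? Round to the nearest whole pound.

£6,872,262

Orders/yr = 69,890/3,911 = 17.870; ordering cost = 17.870 × £414 = £7,398.23
Average inventory = 3,911/2 = 1955.5; holding cost = 1955.5 × £8 = £15,644.00
Purchase cost = D·C = 69,890 × 98 = £6,849,220.00
Total = £7,398.23 + £15,644.00 + £6,849,220.00 = £6,872,262.23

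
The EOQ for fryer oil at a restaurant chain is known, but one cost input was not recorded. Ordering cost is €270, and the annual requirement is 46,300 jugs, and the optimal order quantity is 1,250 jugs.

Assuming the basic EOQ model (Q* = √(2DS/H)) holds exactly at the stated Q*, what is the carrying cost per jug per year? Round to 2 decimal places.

From Q* = √(2DS/H) ⇒ Q*² = 2DS/H.
H = 2DS / Q² = 2 × 46,300 × 270 / 1,250² = 16.0013

€16.00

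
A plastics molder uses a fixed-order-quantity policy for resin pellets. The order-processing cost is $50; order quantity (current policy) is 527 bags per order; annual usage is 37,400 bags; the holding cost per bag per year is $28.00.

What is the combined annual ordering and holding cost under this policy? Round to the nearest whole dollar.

$10,926

Annual ordering cost = (D/Q)·S = (37,400/527) × 50 = $3,548.39
Annual holding cost  = (Q/2)·H = (527/2) × 28 = $7,378.00
Total = $3,548.39 + $7,378.00 = $10,926.39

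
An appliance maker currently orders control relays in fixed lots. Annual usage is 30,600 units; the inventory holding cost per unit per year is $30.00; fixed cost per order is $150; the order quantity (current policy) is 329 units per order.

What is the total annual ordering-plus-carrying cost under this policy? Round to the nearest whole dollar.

Ordering: D/Q × S = 30,600/329 × $150 = $13,951.37
Holding:  Q/2 × H = 329/2 × $30 = $4,935.00
Total = $13,951.37 + $4,935.00 = $18,886.37

$18,886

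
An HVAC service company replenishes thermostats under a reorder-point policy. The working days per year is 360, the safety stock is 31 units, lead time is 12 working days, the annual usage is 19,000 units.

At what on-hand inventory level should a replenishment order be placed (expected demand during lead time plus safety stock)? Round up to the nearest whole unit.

665 units

Daily demand d = 19,000 / 360 = 52.778 units/day
Demand during lead time = 52.778 × 12 = 633.33
Reorder point = 633.33 + 31 = 664.33 → round up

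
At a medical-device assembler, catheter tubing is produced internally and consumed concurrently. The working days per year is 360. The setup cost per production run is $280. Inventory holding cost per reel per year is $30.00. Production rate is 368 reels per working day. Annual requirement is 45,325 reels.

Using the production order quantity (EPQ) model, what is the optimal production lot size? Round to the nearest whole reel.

Daily demand d = 45,325/360 = 125.903; p = 368; 1 − d/p = 0.65787
EPQ = √(2DS / (H(1 − d/p)))
    = √(2 × 45,325 × 280 / (30 × 0.65787)) ≈ 1,134.05

1,134 reels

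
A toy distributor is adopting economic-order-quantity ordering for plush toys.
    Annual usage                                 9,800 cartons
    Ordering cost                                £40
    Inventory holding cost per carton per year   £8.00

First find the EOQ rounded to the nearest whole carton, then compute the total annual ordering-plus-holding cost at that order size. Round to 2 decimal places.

Optimal lot size Q* = (2 × 9,800 × £40 / £8)^½ ≈ 313.05 → Q = 313 cartons
Orders/yr = 9,800/313 = 31.310; ordering cost = 31.310 × £40 = £1,252.40
Average inventory = 313/2 = 156.5; holding cost = 156.5 × £8 = £1,252.00
Total = £1,252.40 + £1,252.00 = £2,504.40

£2,504.40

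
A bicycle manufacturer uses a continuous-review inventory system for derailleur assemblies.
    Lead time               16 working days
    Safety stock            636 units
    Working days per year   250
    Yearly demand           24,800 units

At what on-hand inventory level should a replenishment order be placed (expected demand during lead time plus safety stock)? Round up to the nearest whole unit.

Daily demand d = 24,800 / 250 = 99.200 units/day
Demand during lead time = 99.200 × 16 = 1,587.20
Reorder point = 1,587.20 + 636 = 2,223.20 → round up

2,224 units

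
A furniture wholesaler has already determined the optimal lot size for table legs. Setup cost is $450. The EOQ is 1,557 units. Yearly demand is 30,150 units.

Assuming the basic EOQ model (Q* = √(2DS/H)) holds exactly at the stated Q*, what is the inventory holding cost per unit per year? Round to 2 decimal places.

From Q* = √(2DS/H) ⇒ Q*² = 2DS/H.
H = 2DS / Q² = 2 × 30,150 × 450 / 1,557² = 11.1932

$11.19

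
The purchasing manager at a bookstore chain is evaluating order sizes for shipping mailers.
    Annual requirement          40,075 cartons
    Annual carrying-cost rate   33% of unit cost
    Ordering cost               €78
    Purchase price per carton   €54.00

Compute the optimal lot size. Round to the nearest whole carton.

Carrying cost H = €54 × 33% = €17.8200/carton/yr
EOQ = √(2DS/H) = √(2 × 40,075 × 78 / 17.82)
    = √(350,824.92) ≈ 592.30

592 cartons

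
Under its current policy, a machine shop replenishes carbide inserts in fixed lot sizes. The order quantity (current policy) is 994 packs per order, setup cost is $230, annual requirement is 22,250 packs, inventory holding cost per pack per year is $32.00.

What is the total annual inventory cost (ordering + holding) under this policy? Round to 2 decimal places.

$21,052.39

Annual ordering cost = (D/Q)·S = (22,250/994) × 230 = $5,148.39
Annual holding cost  = (Q/2)·H = (994/2) × 32 = $15,904.00
Total = $5,148.39 + $15,904.00 = $21,052.39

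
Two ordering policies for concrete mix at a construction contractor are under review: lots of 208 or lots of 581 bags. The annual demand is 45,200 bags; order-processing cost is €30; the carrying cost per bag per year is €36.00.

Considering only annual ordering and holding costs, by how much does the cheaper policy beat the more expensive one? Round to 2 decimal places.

€2,528.68

TC(Q) = (D/Q)S + (Q/2)H
TC(208) = (45,200/208)×30 + (208/2)×36 = €10,263.23
TC(581) = (45,200/581)×30 + (581/2)×36 = €12,791.91
Lots of 208 are cheaper by €2,528.68.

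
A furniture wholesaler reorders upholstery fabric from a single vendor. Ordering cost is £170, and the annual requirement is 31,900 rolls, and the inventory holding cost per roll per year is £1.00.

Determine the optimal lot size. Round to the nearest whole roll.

Optimal lot size Q* = (2 × 31,900 × £170 / £1)^½ ≈ 3,293.33

3,293 rolls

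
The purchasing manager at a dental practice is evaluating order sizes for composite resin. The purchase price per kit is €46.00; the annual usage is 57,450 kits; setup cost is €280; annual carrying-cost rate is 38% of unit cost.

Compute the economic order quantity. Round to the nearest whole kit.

1,357 kits

Carrying cost H = €46 × 38% = €17.4800/kit/yr
2DS/H = 2·57,450·280/17.48 = 1,840,503.43
EOQ = √1,840,503.43 ≈ 1,356.65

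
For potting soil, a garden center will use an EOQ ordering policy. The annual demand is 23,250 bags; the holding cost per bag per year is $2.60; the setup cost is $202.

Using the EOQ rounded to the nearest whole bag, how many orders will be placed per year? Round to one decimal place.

12.2 orders per year

Optimal lot size Q* = (2 × 23,250 × $202 / $2.6)^½ ≈ 1,900.71 → Q = 1,901
N = D/Q = 23,250/1,901 ≈ 12.230 orders/yr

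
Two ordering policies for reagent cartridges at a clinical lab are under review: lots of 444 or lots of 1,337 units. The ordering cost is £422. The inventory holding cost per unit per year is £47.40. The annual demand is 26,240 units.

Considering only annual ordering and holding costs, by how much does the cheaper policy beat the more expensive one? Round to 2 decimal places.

£4,506.46

For each Q, cost = (D/Q)·S + (Q/2)·H.
TC(444) = (26,240/444)×422 + (444/2)×47.4 = £35,462.62
TC(1,337) = (26,240/1,337)×422 + (1,337/2)×47.4 = £39,969.08
|ΔTC| = |£35,462.62 − £39,969.08| = £4,506.46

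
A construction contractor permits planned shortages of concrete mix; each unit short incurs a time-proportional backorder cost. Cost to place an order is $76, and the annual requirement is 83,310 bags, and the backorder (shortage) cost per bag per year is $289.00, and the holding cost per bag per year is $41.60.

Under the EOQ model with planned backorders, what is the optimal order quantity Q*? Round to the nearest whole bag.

Q* = √(2DS/H) · √((H + b)/b)
   = √(2 × 83,310 × 76 / 41.6) · √((41.6 + 289) / 289)
   = 551.726 × 1.0696 ≈ 590.10

590 bags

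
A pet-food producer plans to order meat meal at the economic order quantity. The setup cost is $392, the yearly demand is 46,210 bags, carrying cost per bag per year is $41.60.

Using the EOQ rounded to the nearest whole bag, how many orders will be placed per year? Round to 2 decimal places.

EOQ = √(2DS/H) = √(2 × 46,210 × 392 / 41.6)
    = √(870,880.77) ≈ 933.21 → Q = 933
N = D/Q = 46,210/933 ≈ 49.528 orders/yr

49.53 orders per year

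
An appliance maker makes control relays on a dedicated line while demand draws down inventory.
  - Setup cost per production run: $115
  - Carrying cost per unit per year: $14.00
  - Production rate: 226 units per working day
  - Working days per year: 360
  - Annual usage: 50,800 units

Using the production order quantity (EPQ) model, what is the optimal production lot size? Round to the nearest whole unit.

1,491 units

Daily demand d = 50,800/360 = 141.111; p = 226; 1 − d/p = 0.37561
EPQ = √(2DS / (H(1 − d/p)))
    = √(2 × 50,800 × 115 / (14 × 0.37561)) ≈ 1,490.60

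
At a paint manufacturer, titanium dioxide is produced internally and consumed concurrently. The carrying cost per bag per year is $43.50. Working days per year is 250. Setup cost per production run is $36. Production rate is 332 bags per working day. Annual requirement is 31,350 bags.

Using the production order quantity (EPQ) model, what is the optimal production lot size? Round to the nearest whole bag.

Daily demand d = 31,350/250 = 125.400; p = 332; 1 − d/p = 0.62229
EPQ = √(2DS / (H(1 − d/p)))
    = √(2 × 31,350 × 36 / (43.5 × 0.62229)) ≈ 288.76

289 bags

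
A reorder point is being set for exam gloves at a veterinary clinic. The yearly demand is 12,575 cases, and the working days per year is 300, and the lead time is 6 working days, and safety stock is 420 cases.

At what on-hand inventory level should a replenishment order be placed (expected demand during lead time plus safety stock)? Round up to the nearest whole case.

672 cases

Daily demand d = 12,575 / 300 = 41.917 cases/day
Demand during lead time = 41.917 × 6 = 251.50
Reorder point = 251.50 + 420 = 671.50 → round up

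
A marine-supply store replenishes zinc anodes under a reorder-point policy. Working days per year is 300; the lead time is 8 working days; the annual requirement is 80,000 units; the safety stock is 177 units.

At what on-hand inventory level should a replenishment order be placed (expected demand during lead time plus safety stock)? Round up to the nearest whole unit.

2,311 units

Daily demand d = 80,000 / 300 = 266.667 units/day
Demand during lead time = 266.667 × 8 = 2,133.33
Reorder point = 2,133.33 + 177 = 2,310.33 → round up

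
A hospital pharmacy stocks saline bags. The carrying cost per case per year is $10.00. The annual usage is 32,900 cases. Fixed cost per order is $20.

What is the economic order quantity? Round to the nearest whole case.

363 cases

Q* = √(2·D·S / H) = √(2·32,900·20 / 10) = √131,600.0 ≈ 362.77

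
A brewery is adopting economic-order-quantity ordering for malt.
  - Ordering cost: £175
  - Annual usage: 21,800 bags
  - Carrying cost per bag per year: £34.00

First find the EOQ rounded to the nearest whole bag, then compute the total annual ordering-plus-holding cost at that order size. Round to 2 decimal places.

Optimal lot size Q* = (2 × 21,800 × £175 / £34)^½ ≈ 473.72 → Q = 474 bags
Annual ordering cost = (D/Q)·S = (21,800/474) × 175 = £8,048.52
Annual holding cost  = (Q/2)·H = (474/2) × 34 = £8,058.00
Total = £8,048.52 + £8,058.00 = £16,106.52

£16,106.52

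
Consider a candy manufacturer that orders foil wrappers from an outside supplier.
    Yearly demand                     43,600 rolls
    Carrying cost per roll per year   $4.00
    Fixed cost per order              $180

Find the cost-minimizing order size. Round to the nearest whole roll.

1,981 rolls

Q* = √(2·D·S / H) = √(2·43,600·180 / 4) = √3,924,000.0 ≈ 1,980.91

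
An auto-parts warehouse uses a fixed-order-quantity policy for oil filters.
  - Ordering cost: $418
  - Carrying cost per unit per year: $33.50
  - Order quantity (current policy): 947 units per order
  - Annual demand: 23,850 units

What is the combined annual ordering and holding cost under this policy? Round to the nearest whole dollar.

$26,389

Annual ordering cost = (D/Q)·S = (23,850/947) × 418 = $10,527.24
Annual holding cost  = (Q/2)·H = (947/2) × 33.5 = $15,862.25
Total = $10,527.24 + $15,862.25 = $26,389.49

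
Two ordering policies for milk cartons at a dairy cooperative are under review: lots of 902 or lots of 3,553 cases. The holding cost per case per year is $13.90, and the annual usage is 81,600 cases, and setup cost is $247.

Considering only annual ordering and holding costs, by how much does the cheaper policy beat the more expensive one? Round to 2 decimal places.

$1,752.17

For each Q, cost = (D/Q)·S + (Q/2)·H.
TC(902) = (81,600/902)×247 + (902/2)×13.9 = $28,613.91
TC(3,553) = (81,600/3,553)×247 + (3,553/2)×13.9 = $30,366.08
Cheaper: Q = 902.  Difference = $1,752.17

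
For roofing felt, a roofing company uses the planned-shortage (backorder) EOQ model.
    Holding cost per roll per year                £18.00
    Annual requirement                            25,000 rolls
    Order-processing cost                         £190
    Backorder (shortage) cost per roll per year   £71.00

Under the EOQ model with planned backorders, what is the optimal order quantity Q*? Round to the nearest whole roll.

813 rolls

Basic EOQ = √(2·25,000·190/18) = 726.483
Backorder adjustment √((H+b)/b) = √((18+71)/71) = 1.1196
Q* = 726.483 × 1.1196 ≈ 813.38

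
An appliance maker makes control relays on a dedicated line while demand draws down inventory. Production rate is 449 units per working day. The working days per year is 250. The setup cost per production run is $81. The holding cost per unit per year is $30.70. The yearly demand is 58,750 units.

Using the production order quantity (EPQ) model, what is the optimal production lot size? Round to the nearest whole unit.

Daily demand d = 58,750/250 = 235.000; p = 449; 1 − d/p = 0.47661
EPQ = √(2DS / (H(1 − d/p)))
    = √(2 × 58,750 × 81 / (30.7 × 0.47661)) ≈ 806.51

807 units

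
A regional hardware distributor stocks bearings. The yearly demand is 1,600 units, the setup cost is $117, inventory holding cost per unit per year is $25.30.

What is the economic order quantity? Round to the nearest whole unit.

122 units

Optimal lot size Q* = (2 × 1,600 × $117 / $25.3)^½ ≈ 121.65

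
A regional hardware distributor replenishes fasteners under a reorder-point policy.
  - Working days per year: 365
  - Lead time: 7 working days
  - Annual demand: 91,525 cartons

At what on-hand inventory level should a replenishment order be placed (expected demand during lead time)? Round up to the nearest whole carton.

1,756 cartons

Daily demand d = 91,525 / 365 = 250.753 cartons/day
Demand during lead time = 250.753 × 7 = 1,755.27
Reorder point = 1,755.27 → round up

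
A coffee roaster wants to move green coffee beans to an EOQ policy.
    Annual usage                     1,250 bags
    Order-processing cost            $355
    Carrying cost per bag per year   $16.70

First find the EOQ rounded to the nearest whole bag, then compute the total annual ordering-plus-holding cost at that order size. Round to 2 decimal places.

Q* = √(2·D·S / H) = √(2·1,250·355 / 16.7) = √53,143.7 ≈ 230.53 → Q = 231 bags
Orders/yr = 1,250/231 = 5.411; ordering cost = 5.411 × $355 = $1,921.00
Average inventory = 231/2 = 115.5; holding cost = 115.5 × $16.7 = $1,928.85
Total = $1,921.00 + $1,928.85 = $3,849.85

$3,849.85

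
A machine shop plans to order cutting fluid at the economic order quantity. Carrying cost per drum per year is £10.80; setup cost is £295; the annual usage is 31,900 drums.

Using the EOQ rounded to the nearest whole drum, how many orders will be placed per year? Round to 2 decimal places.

Optimal lot size Q* = (2 × 31,900 × £295 / £10.8)^½ ≈ 1,320.11 → Q = 1,320
Orders per year = D/Q = 31,900 / 1,320 = 24.167

24.17 orders per year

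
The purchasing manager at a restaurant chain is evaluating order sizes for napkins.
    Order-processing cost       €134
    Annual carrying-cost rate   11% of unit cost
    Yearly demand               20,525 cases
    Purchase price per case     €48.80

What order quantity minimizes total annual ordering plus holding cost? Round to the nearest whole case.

1,012 cases

Carrying cost H = €48.8 × 11% = €5.3680/case/yr
Optimal lot size Q* = (2 × 20,525 × €134 / €5.368)^½ ≈ 1,012.28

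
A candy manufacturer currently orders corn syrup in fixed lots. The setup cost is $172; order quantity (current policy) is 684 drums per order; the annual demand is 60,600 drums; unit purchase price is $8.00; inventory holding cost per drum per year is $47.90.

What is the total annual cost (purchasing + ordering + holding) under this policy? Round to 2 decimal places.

Annual ordering cost = (D/Q)·S = (60,600/684) × 172 = $15,238.60
Annual holding cost  = (Q/2)·H = (684/2) × 47.9 = $16,381.80
Purchase cost = D·C = 60,600 × 8 = $484,800.00
Total = $15,238.60 + $16,381.80 + $484,800.00 = $516,420.40

$516,420.40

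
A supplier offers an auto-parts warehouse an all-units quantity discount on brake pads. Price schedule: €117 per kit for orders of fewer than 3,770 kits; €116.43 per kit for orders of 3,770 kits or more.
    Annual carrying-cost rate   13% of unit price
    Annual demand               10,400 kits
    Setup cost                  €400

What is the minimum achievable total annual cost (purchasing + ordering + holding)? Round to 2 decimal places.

H₁ = 13%×€117 = €15.2100;  H₂ = 13%×€116.43 = €15.1359
EOQ₁ = √(2×10,400×400/15.2100) = 739.60  (< 3,770, feasible at tier 1)
EOQ₂ = √(2×10,400×400/15.1359) = 741.41  (< 3,770 → use Q = 3,770 at tier-2 price)
TC(tier 1 (EOQ₁), Q≈739.6) = €1,228,049.32
TC(tier 2, Q≈3,770.0) = €1,240,506.62
Minimum at tier 1 (EOQ₁): €1,228,049.32

€1,228,049.32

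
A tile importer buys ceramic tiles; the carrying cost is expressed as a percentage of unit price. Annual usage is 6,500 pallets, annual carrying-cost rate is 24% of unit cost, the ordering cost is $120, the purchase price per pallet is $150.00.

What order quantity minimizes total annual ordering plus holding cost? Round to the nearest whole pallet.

H = i·C = 0.24 × $150 = $36.0000 per pallet-year
2DS/H = 2·6,500·120/36 = 43,333.33
EOQ = √43,333.33 ≈ 208.17

208 pallets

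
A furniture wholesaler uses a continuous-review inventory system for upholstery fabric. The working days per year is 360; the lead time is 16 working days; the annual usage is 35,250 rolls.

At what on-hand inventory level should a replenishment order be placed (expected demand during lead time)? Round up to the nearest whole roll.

Daily demand d = 35,250 / 360 = 97.917 rolls/day
Demand during lead time = 97.917 × 16 = 1,566.67
Reorder point = 1,566.67 → round up

1,567 rolls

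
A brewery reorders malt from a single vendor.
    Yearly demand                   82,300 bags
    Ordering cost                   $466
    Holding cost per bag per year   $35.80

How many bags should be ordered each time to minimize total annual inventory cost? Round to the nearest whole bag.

2DS/H = 2·82,300·466/35.8 = 2,142,558.66
EOQ = √2,142,558.66 ≈ 1,463.75

1,464 bags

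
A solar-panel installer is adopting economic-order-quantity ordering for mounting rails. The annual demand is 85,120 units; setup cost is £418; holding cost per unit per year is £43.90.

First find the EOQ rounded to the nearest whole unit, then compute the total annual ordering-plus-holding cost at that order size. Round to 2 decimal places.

£55,892.20

EOQ = √(2DS/H) = √(2 × 85,120 × 418 / 43.9)
    = √(1,620,964.01) ≈ 1,273.17 → Q = 1,273 units
Orders/yr = 85,120/1,273 = 66.866; ordering cost = 66.866 × £418 = £27,949.85
Average inventory = 1,273/2 = 636.5; holding cost = 636.5 × £43.9 = £27,942.35
Total = £27,949.85 + £27,942.35 = £55,892.20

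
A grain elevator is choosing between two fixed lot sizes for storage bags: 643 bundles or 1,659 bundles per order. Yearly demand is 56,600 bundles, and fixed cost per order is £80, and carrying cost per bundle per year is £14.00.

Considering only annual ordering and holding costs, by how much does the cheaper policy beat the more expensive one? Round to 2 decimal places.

£2,799.36

TC(Q) = (D/Q)S + (Q/2)H
TC(643) = (56,600/643)×80 + (643/2)×14 = £11,542.99
TC(1,659) = (56,600/1,659)×80 + (1,659/2)×14 = £14,342.36
Cheaper: Q = 643.  Difference = £2,799.36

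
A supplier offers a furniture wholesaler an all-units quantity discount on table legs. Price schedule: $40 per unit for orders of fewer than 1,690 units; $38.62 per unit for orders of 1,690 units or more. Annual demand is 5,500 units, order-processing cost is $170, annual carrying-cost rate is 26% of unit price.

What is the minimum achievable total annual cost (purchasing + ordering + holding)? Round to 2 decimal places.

$221,448.07

H₁ = 26%×$40 = $10.4000;  H₂ = 26%×$38.62 = $10.0412
EOQ₁ = √(2×5,500×170/10.4000) = 424.04  (< 1,690, feasible at tier 1)
EOQ₂ = √(2×5,500×170/10.0412) = 431.55  (< 1,690 → use Q = 1,690 at tier-2 price)
TC(tier 1 (EOQ₁), Q≈424.0) = $224,409.99
TC(tier 2, Q≈1,690.0) = $221,448.07
Minimum at tier 2: $221,448.07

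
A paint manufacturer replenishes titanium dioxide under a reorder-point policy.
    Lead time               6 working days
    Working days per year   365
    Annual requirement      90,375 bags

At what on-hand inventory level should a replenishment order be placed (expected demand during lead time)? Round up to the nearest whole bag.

1,486 bags

Daily demand d = 90,375 / 365 = 247.603 bags/day
Demand during lead time = 247.603 × 6 = 1,485.62
Reorder point = 1,485.62 → round up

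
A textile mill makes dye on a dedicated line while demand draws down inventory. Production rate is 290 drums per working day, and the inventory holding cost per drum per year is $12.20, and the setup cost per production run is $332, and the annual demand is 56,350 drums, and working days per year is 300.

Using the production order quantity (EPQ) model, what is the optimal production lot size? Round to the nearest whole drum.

Daily demand d = 56,350/300 = 187.833; p = 290; 1 − d/p = 0.35230
EPQ = √(2DS / (H(1 − d/p)))
    = √(2 × 56,350 × 332 / (12.2 × 0.35230)) ≈ 2,950.50

2,950 drums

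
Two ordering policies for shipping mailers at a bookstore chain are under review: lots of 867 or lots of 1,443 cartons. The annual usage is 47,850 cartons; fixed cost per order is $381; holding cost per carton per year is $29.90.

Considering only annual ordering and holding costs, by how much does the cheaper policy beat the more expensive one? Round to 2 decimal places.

Annual cost at Q: ordering D·S/Q plus holding Q·H/2.
TC(867) = (47,850/867)×381 + (867/2)×29.9 = $33,989.16
TC(1,443) = (47,850/1,443)×381 + (1,443/2)×29.9 = $34,206.84
|ΔTC| = |$33,989.16 − $34,206.84| = $217.68

$217.68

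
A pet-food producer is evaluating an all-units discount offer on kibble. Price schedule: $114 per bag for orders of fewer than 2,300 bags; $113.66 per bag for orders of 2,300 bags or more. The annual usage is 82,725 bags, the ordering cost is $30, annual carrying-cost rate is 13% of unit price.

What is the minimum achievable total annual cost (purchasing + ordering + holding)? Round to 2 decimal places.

H₁ = 13%×$114 = $14.8200;  H₂ = 13%×$113.66 = $14.7758
EOQ₁ = √(2×82,725×30/14.8200) = 578.72  (< 2,300, feasible at tier 1)
EOQ₂ = √(2×82,725×30/14.7758) = 579.59  (< 2,300 → use Q = 2,300 at tier-2 price)
TC(tier 1 (EOQ₁), Q≈578.7) = $9,439,226.66
TC(tier 2, Q≈2,300.0) = $9,420,594.69
Minimum at tier 2: $9,420,594.69

$9,420,594.69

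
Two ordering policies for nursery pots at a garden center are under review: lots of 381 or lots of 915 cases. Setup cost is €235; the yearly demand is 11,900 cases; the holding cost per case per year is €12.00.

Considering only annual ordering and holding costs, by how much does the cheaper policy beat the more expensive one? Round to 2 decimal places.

€1,079.61

For each Q, cost = (D/Q)·S + (Q/2)·H.
TC(381) = (11,900/381)×235 + (381/2)×12 = €9,625.90
TC(915) = (11,900/915)×235 + (915/2)×12 = €8,546.28
Lots of 915 are cheaper by €1,079.61.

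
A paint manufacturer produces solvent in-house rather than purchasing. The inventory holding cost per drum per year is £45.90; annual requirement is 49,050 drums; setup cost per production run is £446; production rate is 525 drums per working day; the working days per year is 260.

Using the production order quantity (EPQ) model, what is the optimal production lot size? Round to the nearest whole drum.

Daily demand d = 49,050/260 = 188.654; p = 525; 1 − d/p = 0.64066
EPQ = √(2DS / (H(1 − d/p)))
    = √(2 × 49,050 × 446 / (45.9 × 0.64066)) ≈ 1,219.78

1,220 drums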